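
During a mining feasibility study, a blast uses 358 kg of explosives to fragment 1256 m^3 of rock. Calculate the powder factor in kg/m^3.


Powder factor = explosive mass / rock volume
= 358 / 1256
= 0.285 kg/m^3

0.285 kg/m^3


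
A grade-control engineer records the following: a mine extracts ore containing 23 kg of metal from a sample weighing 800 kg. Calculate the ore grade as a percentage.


Ore grade = (metal mass / ore mass) * 100
= (23 / 800) * 100
= 0.02875 * 100
= 2.875%

2.875%


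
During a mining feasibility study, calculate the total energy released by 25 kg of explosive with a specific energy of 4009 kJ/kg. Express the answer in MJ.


100.225 MJ

Energy = mass * specific_energy / 1000
= 25 * 4009 / 1000
= 100225 / 1000
= 100.225 MJ


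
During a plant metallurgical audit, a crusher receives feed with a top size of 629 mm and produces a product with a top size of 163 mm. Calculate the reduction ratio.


Reduction ratio = feed size / product size
= 629 / 163
= 3.8589

3.8589


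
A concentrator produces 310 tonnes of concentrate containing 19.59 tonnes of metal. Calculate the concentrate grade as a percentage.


Grade = (metal in concentrate / concentrate mass) * 100
= (19.59 / 310) * 100
= 0.06319354839 * 100
= 6.3194%

6.3194%


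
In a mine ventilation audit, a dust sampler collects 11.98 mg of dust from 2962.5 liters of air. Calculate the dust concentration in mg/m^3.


Convert liters to m^3: 1 m^3 = 1000 L
Concentration = mass / volume * 1000
= 11.98 / 2962.5 * 1000
= 0.004043881857 * 1000
= 4.0439 mg/m^3

4.0439 mg/m^3


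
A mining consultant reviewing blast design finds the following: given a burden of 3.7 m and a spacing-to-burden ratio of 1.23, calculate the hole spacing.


Spacing = burden * ratio
= 3.7 * 1.23
= 4.551 m

4.551 m


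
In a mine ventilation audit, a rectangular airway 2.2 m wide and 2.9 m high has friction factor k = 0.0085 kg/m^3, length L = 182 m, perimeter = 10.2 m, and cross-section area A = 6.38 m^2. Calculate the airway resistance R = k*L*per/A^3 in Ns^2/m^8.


Compute the numerator:
k * L * per = 0.0085 * 182 * 10.2
= 15.7794
Compute the denominator:
A^3 = 6.38^3 = 259.694072
Resistance:
R = 15.7794 / 259.694072
= 0.0608 Ns^2/m^8

0.0608 Ns^2/m^8


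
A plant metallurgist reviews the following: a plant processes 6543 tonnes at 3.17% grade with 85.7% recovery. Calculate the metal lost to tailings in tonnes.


29.6601 tonnes

Total metal in feed:
= 6543 * 3.17 / 100 = 207.4131 tonnes
Metal recovered:
= 207.4131 * 85.7 / 100 = 177.7530267 tonnes
Metal lost to tailings:
= 207.4131 - 177.7530267
= 29.6601 tonnes


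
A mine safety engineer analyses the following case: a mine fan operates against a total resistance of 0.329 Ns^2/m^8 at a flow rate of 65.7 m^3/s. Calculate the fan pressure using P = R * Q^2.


1420.1252 Pa

Compute Q^2:
Q^2 = 65.7^2 = 4316.49
Compute pressure:
P = R * Q^2 = 0.329 * 4316.49
= 1420.1252 Pa


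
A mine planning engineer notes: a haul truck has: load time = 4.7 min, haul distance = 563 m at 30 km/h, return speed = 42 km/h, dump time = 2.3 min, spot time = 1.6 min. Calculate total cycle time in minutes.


Convert haul speed to m/min: 30 * 1000/60 = 500 m/min
Haul time = 563 / 500 = 1.126 min
Convert return speed to m/min: 42 * 1000/60 = 700 m/min
Return time = 563 / 700 = 0.8042857143 min
Total cycle time:
= 4.7 + 1.126 + 2.3 + 0.8042857143 + 1.6
= 10.5303 min

10.5303 min


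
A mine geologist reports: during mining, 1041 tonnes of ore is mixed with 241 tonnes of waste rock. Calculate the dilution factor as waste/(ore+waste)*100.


18.7988%

Total material = ore + waste
= 1041 + 241 = 1282 tonnes
Dilution = waste / total * 100
= 241 / 1282 * 100
= 0.1879875195 * 100
= 18.7988%


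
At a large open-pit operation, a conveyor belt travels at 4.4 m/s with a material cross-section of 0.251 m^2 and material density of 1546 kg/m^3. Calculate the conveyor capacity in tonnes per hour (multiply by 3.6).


6146.6486 t/h

Volumetric flow = speed * area
= 4.4 * 0.251 = 1.1044 m^3/s
Mass flow = volumetric * density
= 1.1044 * 1546 = 1707.4024 kg/s
Convert to t/h: multiply by 3.6
Capacity = 1707.4024 * 3.6
= 6146.6486 t/h


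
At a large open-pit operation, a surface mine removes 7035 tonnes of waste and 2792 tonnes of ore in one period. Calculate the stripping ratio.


Stripping ratio = waste tonnage / ore tonnage
= 7035 / 2792
= 2.5197

2.5197


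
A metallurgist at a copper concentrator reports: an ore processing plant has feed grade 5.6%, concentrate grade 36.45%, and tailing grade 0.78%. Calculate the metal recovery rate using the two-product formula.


87.9536%

Using the two-product formula:
R = 100 * c * (f - t) / (f * (c - t))
Numerator = 100 * 36.45 * (5.6 - 0.78)
= 100 * 36.45 * 4.82
= 17568.9
Denominator = 5.6 * (36.45 - 0.78)
= 5.6 * 35.67
= 199.752
R = 17568.9 / 199.752
= 87.9536%


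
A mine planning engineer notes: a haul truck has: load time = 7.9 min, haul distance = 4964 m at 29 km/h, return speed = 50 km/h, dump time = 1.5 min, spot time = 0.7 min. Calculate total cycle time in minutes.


Convert haul speed to m/min: 29 * 1000/60 = 483.3333333 m/min
Haul time = 4964 / 483.3333333 = 10.27034483 min
Convert return speed to m/min: 50 * 1000/60 = 833.3333333 m/min
Return time = 4964 / 833.3333333 = 5.9568 min
Total cycle time:
= 7.9 + 10.27034483 + 1.5 + 5.9568 + 0.7
= 26.3271 min

26.3271 min


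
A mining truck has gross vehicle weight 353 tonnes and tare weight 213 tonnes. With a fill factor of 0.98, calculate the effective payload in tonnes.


137.2 tonnes

Maximum payload = gross - tare
= 353 - 213 = 140 tonnes
Effective payload = max payload * fill factor
= 140 * 0.98
= 137.2 tonnes


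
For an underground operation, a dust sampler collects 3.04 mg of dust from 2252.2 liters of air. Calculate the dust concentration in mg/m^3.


1.3498 mg/m^3

Convert liters to m^3: 1 m^3 = 1000 L
Concentration = mass / volume * 1000
= 3.04 / 2252.2 * 1000
= 0.001349791315 * 1000
= 1.3498 mg/m^3


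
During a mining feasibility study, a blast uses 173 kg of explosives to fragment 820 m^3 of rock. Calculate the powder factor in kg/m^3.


0.211 kg/m^3

Powder factor = explosive mass / rock volume
= 173 / 820
= 0.211 kg/m^3


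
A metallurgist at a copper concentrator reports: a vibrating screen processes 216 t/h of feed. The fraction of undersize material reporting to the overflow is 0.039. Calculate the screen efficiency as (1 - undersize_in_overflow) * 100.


96.1%

Screen efficiency = (1 - fraction of undersize in overflow) * 100
= (1 - 0.039) * 100
= 0.961 * 100
= 96.1%


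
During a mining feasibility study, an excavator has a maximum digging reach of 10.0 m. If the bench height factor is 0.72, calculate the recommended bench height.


Bench height = reach * factor
= 10.0 * 0.72
= 7.2 m

7.2 m


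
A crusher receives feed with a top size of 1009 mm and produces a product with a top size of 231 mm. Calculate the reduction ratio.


Reduction ratio = feed size / product size
= 1009 / 231
= 4.368

4.368


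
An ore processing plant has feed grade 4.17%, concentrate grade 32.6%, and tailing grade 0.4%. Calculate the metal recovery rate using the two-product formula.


Using the two-product formula:
R = 100 * c * (f - t) / (f * (c - t))
Numerator = 100 * 32.6 * (4.17 - 0.4)
= 100 * 32.6 * 3.77
= 12290.2
Denominator = 4.17 * (32.6 - 0.4)
= 4.17 * 32.2
= 134.274
R = 12290.2 / 134.274
= 91.5308%

91.5308%


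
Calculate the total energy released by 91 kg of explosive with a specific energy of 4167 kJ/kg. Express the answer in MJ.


Energy = mass * specific_energy / 1000
= 91 * 4167 / 1000
= 379197 / 1000
= 379.197 MJ

379.197 MJ


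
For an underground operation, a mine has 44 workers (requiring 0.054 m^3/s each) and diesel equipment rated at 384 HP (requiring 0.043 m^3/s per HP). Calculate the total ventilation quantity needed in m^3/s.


Airflow for workers:
Q_people = 44 * 0.054 = 2.376 m^3/s
Airflow for diesel equipment:
Q_diesel = 384 * 0.043 = 16.512 m^3/s
Total ventilation:
Q_total = 2.376 + 16.512
= 18.888 m^3/s

18.888 m^3/s


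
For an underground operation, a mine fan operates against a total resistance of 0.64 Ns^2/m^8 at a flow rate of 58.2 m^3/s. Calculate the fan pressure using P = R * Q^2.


2167.8336 Pa

Compute Q^2:
Q^2 = 58.2^2 = 3387.24
Compute pressure:
P = R * Q^2 = 0.64 * 3387.24
= 2167.8336 Pa


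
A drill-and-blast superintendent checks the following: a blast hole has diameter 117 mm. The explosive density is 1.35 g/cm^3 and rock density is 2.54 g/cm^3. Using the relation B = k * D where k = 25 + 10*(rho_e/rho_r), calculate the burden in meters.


First, compute k:
rho_e / rho_r = 1.35 / 2.54 = 0.531496063
k = 25 + 10 * 0.531496063 = 30.31496063
Then, compute burden:
B = k * D / 1000 = 30.31496063 * 117 / 1000
= 3546.850394 / 1000
= 3.5469 m

3.5469 m


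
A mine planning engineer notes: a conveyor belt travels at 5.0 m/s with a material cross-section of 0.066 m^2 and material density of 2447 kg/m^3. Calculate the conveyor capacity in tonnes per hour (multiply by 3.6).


Volumetric flow = speed * area
= 5.0 * 0.066 = 0.33 m^3/s
Mass flow = volumetric * density
= 0.33 * 2447 = 807.51 kg/s
Convert to t/h: multiply by 3.6
Capacity = 807.51 * 3.6
= 2907.036 t/h

2907.036 t/h


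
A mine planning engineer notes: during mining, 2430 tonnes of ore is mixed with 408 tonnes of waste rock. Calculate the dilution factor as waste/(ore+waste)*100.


14.3763%

Total material = ore + waste
= 2430 + 408 = 2838 tonnes
Dilution = waste / total * 100
= 408 / 2838 * 100
= 0.1437632135 * 100
= 14.3763%


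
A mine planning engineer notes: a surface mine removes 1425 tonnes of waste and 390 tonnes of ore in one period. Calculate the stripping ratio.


Stripping ratio = waste tonnage / ore tonnage
= 1425 / 390
= 3.6538

3.6538


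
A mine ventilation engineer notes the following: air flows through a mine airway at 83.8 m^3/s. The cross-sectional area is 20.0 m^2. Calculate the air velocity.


4.19 m/s

Velocity = flow rate / cross-sectional area
= 83.8 / 20.0
= 4.19 m/s


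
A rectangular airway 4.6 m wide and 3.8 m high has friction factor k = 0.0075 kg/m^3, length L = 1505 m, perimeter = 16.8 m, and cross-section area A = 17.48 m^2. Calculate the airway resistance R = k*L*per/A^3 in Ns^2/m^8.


0.0355 Ns^2/m^8

Compute the numerator:
k * L * per = 0.0075 * 1505 * 16.8
= 189.63
Compute the denominator:
A^3 = 17.48^3 = 5341.020992
Resistance:
R = 189.63 / 5341.020992
= 0.0355 Ns^2/m^8


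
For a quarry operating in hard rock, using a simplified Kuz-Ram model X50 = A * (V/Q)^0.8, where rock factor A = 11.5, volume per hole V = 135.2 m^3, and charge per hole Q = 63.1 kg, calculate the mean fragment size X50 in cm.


21.1571 cm

Compute V/Q:
V/Q = 135.2 / 63.1 = 2.142630745
Raise to the power 0.8:
(V/Q)^0.8 = 2.142630745^0.8 = 1.839745994
Multiply by A:
X50 = 11.5 * 1.839745994
= 21.1571 cm


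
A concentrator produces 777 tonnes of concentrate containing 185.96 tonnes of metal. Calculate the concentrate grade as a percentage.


23.9331%

Grade = (metal in concentrate / concentrate mass) * 100
= (185.96 / 777) * 100
= 0.2393307593 * 100
= 23.9331%


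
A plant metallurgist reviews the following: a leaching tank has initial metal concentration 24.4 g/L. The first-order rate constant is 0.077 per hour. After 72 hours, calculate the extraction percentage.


99.6089%

Compute the exponent:
-k * t = -0.077 * 72 = -5.544
Remaining concentration:
C = 24.4 * exp(-5.544)
= 24.4 * 0.003910852101
= 0.09542479127 g/L
Extracted = 24.4 - 0.09542479127 = 24.30457521 g/L
Extraction % = 24.30457521 / 24.4 * 100
= 99.6089%


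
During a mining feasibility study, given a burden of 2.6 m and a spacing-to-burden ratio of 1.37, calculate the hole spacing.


3.562 m

Spacing = burden * ratio
= 2.6 * 1.37
= 3.562 m


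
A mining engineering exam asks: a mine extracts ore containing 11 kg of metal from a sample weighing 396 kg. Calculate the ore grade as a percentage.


2.7778%

Ore grade = (metal mass / ore mass) * 100
= (11 / 396) * 100
= 0.02777777778 * 100
= 2.7778%


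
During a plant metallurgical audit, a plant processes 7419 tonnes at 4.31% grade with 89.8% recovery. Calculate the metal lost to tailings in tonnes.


32.6154 tonnes

Total metal in feed:
= 7419 * 4.31 / 100 = 319.7589 tonnes
Metal recovered:
= 319.7589 * 89.8 / 100 = 287.1434922 tonnes
Metal lost to tailings:
= 319.7589 - 287.1434922
= 32.6154 tonnes


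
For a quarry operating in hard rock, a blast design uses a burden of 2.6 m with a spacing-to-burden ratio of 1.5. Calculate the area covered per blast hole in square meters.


10.14 m^2

First, find the spacing:
Spacing = burden * ratio = 2.6 * 1.5
= 3.9 m
Then, calculate the area:
Area = burden * spacing = 2.6 * 3.9
= 10.14 m^2


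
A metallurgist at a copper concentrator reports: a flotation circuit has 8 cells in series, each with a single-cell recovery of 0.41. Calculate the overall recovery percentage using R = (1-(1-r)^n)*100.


98.5317%

Complement of single-cell recovery:
1 - r = 1 - 0.41 = 0.59
Raise to power n:
(1 - r)^8 = 0.59^8 = 0.01468304376
Overall recovery:
R = (1 - 0.01468304376) * 100
= 98.5317%


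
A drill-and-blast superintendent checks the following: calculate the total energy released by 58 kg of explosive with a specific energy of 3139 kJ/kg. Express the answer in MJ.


Energy = mass * specific_energy / 1000
= 58 * 3139 / 1000
= 182062 / 1000
= 182.062 MJ

182.062 MJ


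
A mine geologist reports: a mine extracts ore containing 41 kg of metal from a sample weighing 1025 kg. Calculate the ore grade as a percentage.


4.0%

Ore grade = (metal mass / ore mass) * 100
= (41 / 1025) * 100
= 0.04 * 100
= 4.0%


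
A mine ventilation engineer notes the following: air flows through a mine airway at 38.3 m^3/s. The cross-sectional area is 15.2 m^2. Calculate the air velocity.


Velocity = flow rate / cross-sectional area
= 38.3 / 15.2
= 2.5197 m/s

2.5197 m/s


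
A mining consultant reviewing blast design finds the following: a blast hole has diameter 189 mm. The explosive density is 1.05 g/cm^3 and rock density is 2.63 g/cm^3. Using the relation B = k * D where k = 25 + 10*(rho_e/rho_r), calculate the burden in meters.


5.4796 m

First, compute k:
rho_e / rho_r = 1.05 / 2.63 = 0.3992395437
k = 25 + 10 * 0.3992395437 = 28.99239544
Then, compute burden:
B = k * D / 1000 = 28.99239544 * 189 / 1000
= 5479.562738 / 1000
= 5.4796 m


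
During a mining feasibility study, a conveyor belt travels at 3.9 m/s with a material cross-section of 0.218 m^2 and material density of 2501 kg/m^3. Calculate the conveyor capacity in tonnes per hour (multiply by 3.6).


Volumetric flow = speed * area
= 3.9 * 0.218 = 0.8502 m^3/s
Mass flow = volumetric * density
= 0.8502 * 2501 = 2126.3502 kg/s
Convert to t/h: multiply by 3.6
Capacity = 2126.3502 * 3.6
= 7654.8607 t/h

7654.8607 t/h


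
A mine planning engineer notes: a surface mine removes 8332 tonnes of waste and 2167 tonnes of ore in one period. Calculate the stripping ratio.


3.8449

Stripping ratio = waste tonnage / ore tonnage
= 8332 / 2167
= 3.8449


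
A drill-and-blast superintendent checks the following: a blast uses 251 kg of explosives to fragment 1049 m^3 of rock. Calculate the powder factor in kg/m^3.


0.2393 kg/m^3

Powder factor = explosive mass / rock volume
= 251 / 1049
= 0.2393 kg/m^3


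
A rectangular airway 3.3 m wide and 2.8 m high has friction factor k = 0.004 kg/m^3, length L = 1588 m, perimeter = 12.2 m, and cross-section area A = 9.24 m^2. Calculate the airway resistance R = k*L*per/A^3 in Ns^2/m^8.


Compute the numerator:
k * L * per = 0.004 * 1588 * 12.2
= 77.4944
Compute the denominator:
A^3 = 9.24^3 = 788.889024
Resistance:
R = 77.4944 / 788.889024
= 0.0982 Ns^2/m^8

0.0982 Ns^2/m^8


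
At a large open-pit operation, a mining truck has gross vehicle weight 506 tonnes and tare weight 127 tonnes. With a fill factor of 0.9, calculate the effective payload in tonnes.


341.1 tonnes

Maximum payload = gross - tare
= 506 - 127 = 379 tonnes
Effective payload = max payload * fill factor
= 379 * 0.9
= 341.1 tonnes


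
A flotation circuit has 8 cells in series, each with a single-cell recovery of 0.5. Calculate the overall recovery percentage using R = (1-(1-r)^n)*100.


Complement of single-cell recovery:
1 - r = 1 - 0.5 = 0.5
Raise to power n:
(1 - r)^8 = 0.5^8 = 0.00390625
Overall recovery:
R = (1 - 0.00390625) * 100
= 99.6094%

99.6094%


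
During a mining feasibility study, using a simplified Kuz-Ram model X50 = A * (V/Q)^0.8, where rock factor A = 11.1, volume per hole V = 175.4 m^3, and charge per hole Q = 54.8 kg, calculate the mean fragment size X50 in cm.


Compute V/Q:
V/Q = 175.4 / 54.8 = 3.200729927
Raise to the power 0.8:
(V/Q)^0.8 = 3.200729927^0.8 = 2.53629184
Multiply by A:
X50 = 11.1 * 2.53629184
= 28.1528 cm

28.1528 cm


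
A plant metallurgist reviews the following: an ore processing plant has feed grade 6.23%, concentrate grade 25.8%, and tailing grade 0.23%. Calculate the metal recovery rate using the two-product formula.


Using the two-product formula:
R = 100 * c * (f - t) / (f * (c - t))
Numerator = 100 * 25.8 * (6.23 - 0.23)
= 100 * 25.8 * 6.0
= 15480.0
Denominator = 6.23 * (25.8 - 0.23)
= 6.23 * 25.57
= 159.3011
R = 15480.0 / 159.3011
= 97.1745%

97.1745%


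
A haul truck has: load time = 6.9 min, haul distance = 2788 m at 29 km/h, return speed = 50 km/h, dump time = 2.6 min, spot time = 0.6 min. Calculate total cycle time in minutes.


Convert haul speed to m/min: 29 * 1000/60 = 483.3333333 m/min
Haul time = 2788 / 483.3333333 = 5.768275862 min
Convert return speed to m/min: 50 * 1000/60 = 833.3333333 m/min
Return time = 2788 / 833.3333333 = 3.3456 min
Total cycle time:
= 6.9 + 5.768275862 + 2.6 + 3.3456 + 0.6
= 19.2139 min

19.2139 min


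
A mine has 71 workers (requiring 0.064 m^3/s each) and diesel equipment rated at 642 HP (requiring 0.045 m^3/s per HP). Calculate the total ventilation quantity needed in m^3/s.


33.434 m^3/s

Airflow for workers:
Q_people = 71 * 0.064 = 4.544 m^3/s
Airflow for diesel equipment:
Q_diesel = 642 * 0.045 = 28.89 m^3/s
Total ventilation:
Q_total = 4.544 + 28.89
= 33.434 m^3/s


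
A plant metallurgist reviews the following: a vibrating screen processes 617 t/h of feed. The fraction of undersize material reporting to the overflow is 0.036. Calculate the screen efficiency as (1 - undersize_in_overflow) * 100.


Screen efficiency = (1 - fraction of undersize in overflow) * 100
= (1 - 0.036) * 100
= 0.964 * 100
= 96.4%

96.4%


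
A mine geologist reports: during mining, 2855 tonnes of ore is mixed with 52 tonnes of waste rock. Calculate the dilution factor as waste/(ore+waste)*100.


Total material = ore + waste
= 2855 + 52 = 2907 tonnes
Dilution = waste / total * 100
= 52 / 2907 * 100
= 0.0178878569 * 100
= 1.7888%

1.7888%


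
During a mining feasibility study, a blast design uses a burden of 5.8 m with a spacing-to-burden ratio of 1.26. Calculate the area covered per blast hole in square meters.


First, find the spacing:
Spacing = burden * ratio = 5.8 * 1.26
= 7.308 m
Then, calculate the area:
Area = burden * spacing = 5.8 * 7.308
= 42.3864 m^2

42.3864 m^2


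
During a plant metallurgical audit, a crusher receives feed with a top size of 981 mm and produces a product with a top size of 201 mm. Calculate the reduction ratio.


Reduction ratio = feed size / product size
= 981 / 201
= 4.8806

4.8806


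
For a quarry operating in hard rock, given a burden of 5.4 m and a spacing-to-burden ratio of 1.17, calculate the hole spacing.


Spacing = burden * ratio
= 5.4 * 1.17
= 6.318 m

6.318 m


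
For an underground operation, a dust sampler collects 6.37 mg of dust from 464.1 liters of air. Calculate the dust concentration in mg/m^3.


13.7255 mg/m^3

Convert liters to m^3: 1 m^3 = 1000 L
Concentration = mass / volume * 1000
= 6.37 / 464.1 * 1000
= 0.0137254902 * 1000
= 13.7255 mg/m^3


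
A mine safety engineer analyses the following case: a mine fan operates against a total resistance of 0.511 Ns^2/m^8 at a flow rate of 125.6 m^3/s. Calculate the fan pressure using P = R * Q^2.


8061.209 Pa

Compute Q^2:
Q^2 = 125.6^2 = 15775.36
Compute pressure:
P = R * Q^2 = 0.511 * 15775.36
= 8061.209 Pa


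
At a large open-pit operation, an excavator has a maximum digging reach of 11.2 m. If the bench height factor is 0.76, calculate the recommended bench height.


8.512 m

Bench height = reach * factor
= 11.2 * 0.76
= 8.512 m


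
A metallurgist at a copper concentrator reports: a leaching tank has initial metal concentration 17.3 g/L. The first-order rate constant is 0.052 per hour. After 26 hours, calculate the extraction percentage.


Compute the exponent:
-k * t = -0.052 * 26 = -1.352
Remaining concentration:
C = 17.3 * exp(-1.352)
= 17.3 * 0.2587222983
= 4.47589576 g/L
Extracted = 17.3 - 4.47589576 = 12.82410424 g/L
Extraction % = 12.82410424 / 17.3 * 100
= 74.1278%

74.1278%


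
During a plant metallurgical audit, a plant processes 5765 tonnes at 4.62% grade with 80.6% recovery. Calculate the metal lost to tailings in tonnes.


51.6705 tonnes

Total metal in feed:
= 5765 * 4.62 / 100 = 266.343 tonnes
Metal recovered:
= 266.343 * 80.6 / 100 = 214.672458 tonnes
Metal lost to tailings:
= 266.343 - 214.672458
= 51.6705 tonnes


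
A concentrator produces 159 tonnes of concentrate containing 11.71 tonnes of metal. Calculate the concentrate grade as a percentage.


Grade = (metal in concentrate / concentrate mass) * 100
= (11.71 / 159) * 100
= 0.07364779874 * 100
= 7.3648%

7.3648%


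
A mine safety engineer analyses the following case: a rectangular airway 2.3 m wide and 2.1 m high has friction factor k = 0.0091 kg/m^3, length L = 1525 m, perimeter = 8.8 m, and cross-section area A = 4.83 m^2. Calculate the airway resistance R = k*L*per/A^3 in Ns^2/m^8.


1.0838 Ns^2/m^8

Compute the numerator:
k * L * per = 0.0091 * 1525 * 8.8
= 122.122
Compute the denominator:
A^3 = 4.83^3 = 112.678587
Resistance:
R = 122.122 / 112.678587
= 1.0838 Ns^2/m^8


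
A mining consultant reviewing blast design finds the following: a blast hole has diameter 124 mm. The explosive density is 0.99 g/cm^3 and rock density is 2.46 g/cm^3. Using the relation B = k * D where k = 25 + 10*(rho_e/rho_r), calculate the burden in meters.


First, compute k:
rho_e / rho_r = 0.99 / 2.46 = 0.4024390244
k = 25 + 10 * 0.4024390244 = 29.02439024
Then, compute burden:
B = k * D / 1000 = 29.02439024 * 124 / 1000
= 3599.02439 / 1000
= 3.599 m

3.599 m


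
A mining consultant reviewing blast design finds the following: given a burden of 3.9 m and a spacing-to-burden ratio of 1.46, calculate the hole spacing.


Spacing = burden * ratio
= 3.9 * 1.46
= 5.694 m

5.694 m


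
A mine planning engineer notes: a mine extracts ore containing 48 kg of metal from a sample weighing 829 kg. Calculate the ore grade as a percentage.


Ore grade = (metal mass / ore mass) * 100
= (48 / 829) * 100
= 0.05790108565 * 100
= 5.7901%

5.7901%


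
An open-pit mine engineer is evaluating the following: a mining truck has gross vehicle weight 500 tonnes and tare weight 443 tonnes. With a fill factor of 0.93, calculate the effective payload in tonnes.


Maximum payload = gross - tare
= 500 - 443 = 57 tonnes
Effective payload = max payload * fill factor
= 57 * 0.93
= 53.01 tonnes

53.01 tonnes


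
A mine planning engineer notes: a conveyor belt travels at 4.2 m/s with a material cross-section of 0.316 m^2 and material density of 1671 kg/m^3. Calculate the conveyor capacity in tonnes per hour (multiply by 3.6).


Volumetric flow = speed * area
= 4.2 * 0.316 = 1.3272 m^3/s
Mass flow = volumetric * density
= 1.3272 * 1671 = 2217.7512 kg/s
Convert to t/h: multiply by 3.6
Capacity = 2217.7512 * 3.6
= 7983.9043 t/h

7983.9043 t/h


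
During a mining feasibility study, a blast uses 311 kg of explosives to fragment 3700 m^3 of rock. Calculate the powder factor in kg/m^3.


0.0841 kg/m^3

Powder factor = explosive mass / rock volume
= 311 / 3700
= 0.0841 kg/m^3


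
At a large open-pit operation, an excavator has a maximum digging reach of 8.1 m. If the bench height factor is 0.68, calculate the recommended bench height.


5.508 m

Bench height = reach * factor
= 8.1 * 0.68
= 5.508 m


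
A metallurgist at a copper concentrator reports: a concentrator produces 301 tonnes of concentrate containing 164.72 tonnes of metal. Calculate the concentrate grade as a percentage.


Grade = (metal in concentrate / concentrate mass) * 100
= (164.72 / 301) * 100
= 0.5472425249 * 100
= 54.7243%

54.7243%


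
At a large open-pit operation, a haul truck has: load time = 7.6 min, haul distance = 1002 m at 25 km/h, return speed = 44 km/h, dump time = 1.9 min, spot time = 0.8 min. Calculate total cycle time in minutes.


14.0712 min

Convert haul speed to m/min: 25 * 1000/60 = 416.6666667 m/min
Haul time = 1002 / 416.6666667 = 2.4048 min
Convert return speed to m/min: 44 * 1000/60 = 733.3333333 m/min
Return time = 1002 / 733.3333333 = 1.366363636 min
Total cycle time:
= 7.6 + 2.4048 + 1.9 + 1.366363636 + 0.8
= 14.0712 min


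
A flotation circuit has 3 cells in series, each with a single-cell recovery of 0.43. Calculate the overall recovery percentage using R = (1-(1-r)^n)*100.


Complement of single-cell recovery:
1 - r = 1 - 0.43 = 0.57
Raise to power n:
(1 - r)^3 = 0.57^3 = 0.185193
Overall recovery:
R = (1 - 0.185193) * 100
= 81.4807%

81.4807%


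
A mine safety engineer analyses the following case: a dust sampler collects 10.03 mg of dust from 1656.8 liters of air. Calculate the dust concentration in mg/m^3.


6.0538 mg/m^3

Convert liters to m^3: 1 m^3 = 1000 L
Concentration = mass / volume * 1000
= 10.03 / 1656.8 * 1000
= 0.006053838725 * 1000
= 6.0538 mg/m^3


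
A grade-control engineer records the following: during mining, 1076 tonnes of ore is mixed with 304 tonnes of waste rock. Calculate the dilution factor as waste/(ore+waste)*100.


Total material = ore + waste
= 1076 + 304 = 1380 tonnes
Dilution = waste / total * 100
= 304 / 1380 * 100
= 0.2202898551 * 100
= 22.029%

22.029%


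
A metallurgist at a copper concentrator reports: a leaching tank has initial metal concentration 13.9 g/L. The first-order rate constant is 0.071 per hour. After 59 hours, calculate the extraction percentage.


Compute the exponent:
-k * t = -0.071 * 59 = -4.189
Remaining concentration:
C = 13.9 * exp(-4.189)
= 13.9 * 0.01516143873
= 0.2107439984 g/L
Extracted = 13.9 - 0.2107439984 = 13.689256 g/L
Extraction % = 13.689256 / 13.9 * 100
= 98.4839%

98.4839%


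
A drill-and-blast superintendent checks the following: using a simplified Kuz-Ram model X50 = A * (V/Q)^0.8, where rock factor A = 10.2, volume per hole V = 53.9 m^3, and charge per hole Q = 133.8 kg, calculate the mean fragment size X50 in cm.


4.9284 cm

Compute V/Q:
V/Q = 53.9 / 133.8 = 0.4028400598
Raise to the power 0.8:
(V/Q)^0.8 = 0.4028400598^0.8 = 0.4831768536
Multiply by A:
X50 = 10.2 * 0.4831768536
= 4.9284 cm


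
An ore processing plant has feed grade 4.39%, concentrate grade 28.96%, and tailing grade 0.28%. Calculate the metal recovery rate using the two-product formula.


94.5359%

Using the two-product formula:
R = 100 * c * (f - t) / (f * (c - t))
Numerator = 100 * 28.96 * (4.39 - 0.28)
= 100 * 28.96 * 4.11
= 11902.56
Denominator = 4.39 * (28.96 - 0.28)
= 4.39 * 28.68
= 125.9052
R = 11902.56 / 125.9052
= 94.5359%


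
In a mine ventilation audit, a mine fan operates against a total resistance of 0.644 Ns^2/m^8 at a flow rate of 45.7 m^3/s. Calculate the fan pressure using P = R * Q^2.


Compute Q^2:
Q^2 = 45.7^2 = 2088.49
Compute pressure:
P = R * Q^2 = 0.644 * 2088.49
= 1344.9876 Pa

1344.9876 Pa


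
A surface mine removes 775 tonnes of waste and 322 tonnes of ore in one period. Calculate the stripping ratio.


Stripping ratio = waste tonnage / ore tonnage
= 775 / 322
= 2.4068

2.4068


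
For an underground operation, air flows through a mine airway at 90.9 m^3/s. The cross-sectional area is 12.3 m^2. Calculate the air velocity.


7.3902 m/s

Velocity = flow rate / cross-sectional area
= 90.9 / 12.3
= 7.3902 m/s


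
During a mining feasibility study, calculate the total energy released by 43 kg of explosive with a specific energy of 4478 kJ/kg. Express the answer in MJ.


Energy = mass * specific_energy / 1000
= 43 * 4478 / 1000
= 192554 / 1000
= 192.554 MJ

192.554 MJ


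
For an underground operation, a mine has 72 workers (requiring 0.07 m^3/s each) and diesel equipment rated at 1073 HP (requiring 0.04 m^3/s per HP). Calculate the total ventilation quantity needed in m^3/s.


Airflow for workers:
Q_people = 72 * 0.07 = 5.04 m^3/s
Airflow for diesel equipment:
Q_diesel = 1073 * 0.04 = 42.92 m^3/s
Total ventilation:
Q_total = 5.04 + 42.92
= 47.96 m^3/s

47.96 m^3/s


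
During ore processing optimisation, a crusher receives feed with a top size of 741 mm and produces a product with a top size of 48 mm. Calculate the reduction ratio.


15.4375

Reduction ratio = feed size / product size
= 741 / 48
= 15.4375


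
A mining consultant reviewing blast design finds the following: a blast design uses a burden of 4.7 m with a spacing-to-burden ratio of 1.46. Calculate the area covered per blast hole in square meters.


32.2514 m^2

First, find the spacing:
Spacing = burden * ratio = 4.7 * 1.46
= 6.862 m
Then, calculate the area:
Area = burden * spacing = 4.7 * 6.862
= 32.2514 m^2


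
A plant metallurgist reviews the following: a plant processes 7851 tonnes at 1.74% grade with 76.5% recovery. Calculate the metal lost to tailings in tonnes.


Total metal in feed:
= 7851 * 1.74 / 100 = 136.6074 tonnes
Metal recovered:
= 136.6074 * 76.5 / 100 = 104.504661 tonnes
Metal lost to tailings:
= 136.6074 - 104.504661
= 32.1027 tonnes

32.1027 tonnes


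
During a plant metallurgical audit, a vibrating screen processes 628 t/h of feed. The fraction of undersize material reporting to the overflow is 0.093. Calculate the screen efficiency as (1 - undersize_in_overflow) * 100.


90.7%

Screen efficiency = (1 - fraction of undersize in overflow) * 100
= (1 - 0.093) * 100
= 0.907 * 100
= 90.7%


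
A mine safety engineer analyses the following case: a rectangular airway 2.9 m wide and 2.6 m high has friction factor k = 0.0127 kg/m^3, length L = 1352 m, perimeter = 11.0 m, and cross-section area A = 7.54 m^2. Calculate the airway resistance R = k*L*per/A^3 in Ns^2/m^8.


Compute the numerator:
k * L * per = 0.0127 * 1352 * 11.0
= 188.8744
Compute the denominator:
A^3 = 7.54^3 = 428.661064
Resistance:
R = 188.8744 / 428.661064
= 0.4406 Ns^2/m^8

0.4406 Ns^2/m^8


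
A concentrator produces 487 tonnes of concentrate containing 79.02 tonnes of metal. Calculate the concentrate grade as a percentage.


16.2259%

Grade = (metal in concentrate / concentrate mass) * 100
= (79.02 / 487) * 100
= 0.1622587269 * 100
= 16.2259%


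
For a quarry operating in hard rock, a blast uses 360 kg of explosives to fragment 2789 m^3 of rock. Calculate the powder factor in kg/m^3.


0.1291 kg/m^3

Powder factor = explosive mass / rock volume
= 360 / 2789
= 0.1291 kg/m^3


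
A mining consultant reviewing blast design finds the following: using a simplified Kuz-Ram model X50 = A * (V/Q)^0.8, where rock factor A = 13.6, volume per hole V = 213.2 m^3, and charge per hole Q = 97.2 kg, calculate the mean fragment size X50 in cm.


25.4939 cm

Compute V/Q:
V/Q = 213.2 / 97.2 = 2.193415638
Raise to the power 0.8:
(V/Q)^0.8 = 2.193415638^0.8 = 1.874548789
Multiply by A:
X50 = 13.6 * 1.874548789
= 25.4939 cm


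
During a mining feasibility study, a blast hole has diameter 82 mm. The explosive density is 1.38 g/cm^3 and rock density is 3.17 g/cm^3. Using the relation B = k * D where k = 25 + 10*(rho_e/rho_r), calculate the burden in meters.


First, compute k:
rho_e / rho_r = 1.38 / 3.17 = 0.4353312303
k = 25 + 10 * 0.4353312303 = 29.3533123
Then, compute burden:
B = k * D / 1000 = 29.3533123 * 82 / 1000
= 2406.971609 / 1000
= 2.407 m

2.407 m


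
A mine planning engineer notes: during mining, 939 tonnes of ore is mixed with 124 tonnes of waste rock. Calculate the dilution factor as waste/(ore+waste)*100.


11.6651%

Total material = ore + waste
= 939 + 124 = 1063 tonnes
Dilution = waste / total * 100
= 124 / 1063 * 100
= 0.1166509878 * 100
= 11.6651%


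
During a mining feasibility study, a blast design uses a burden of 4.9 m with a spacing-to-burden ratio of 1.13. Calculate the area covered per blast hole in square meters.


First, find the spacing:
Spacing = burden * ratio = 4.9 * 1.13
= 5.537 m
Then, calculate the area:
Area = burden * spacing = 4.9 * 5.537
= 27.1313 m^2

27.1313 m^2


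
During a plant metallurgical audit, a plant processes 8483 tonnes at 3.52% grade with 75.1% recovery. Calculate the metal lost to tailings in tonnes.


Total metal in feed:
= 8483 * 3.52 / 100 = 298.6016 tonnes
Metal recovered:
= 298.6016 * 75.1 / 100 = 224.2498016 tonnes
Metal lost to tailings:
= 298.6016 - 224.2498016
= 74.3518 tonnes

74.3518 tonnes


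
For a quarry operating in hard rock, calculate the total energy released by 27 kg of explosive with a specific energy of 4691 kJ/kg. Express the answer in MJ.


Energy = mass * specific_energy / 1000
= 27 * 4691 / 1000
= 126657 / 1000
= 126.657 MJ

126.657 MJ


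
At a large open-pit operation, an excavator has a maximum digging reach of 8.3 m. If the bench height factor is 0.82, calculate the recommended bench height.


Bench height = reach * factor
= 8.3 * 0.82
= 6.806 m

6.806 m


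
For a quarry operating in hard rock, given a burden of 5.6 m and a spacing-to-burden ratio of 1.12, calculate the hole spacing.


Spacing = burden * ratio
= 5.6 * 1.12
= 6.272 m

6.272 m


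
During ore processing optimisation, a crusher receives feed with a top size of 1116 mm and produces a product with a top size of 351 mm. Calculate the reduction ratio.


3.1795

Reduction ratio = feed size / product size
= 1116 / 351
= 3.1795


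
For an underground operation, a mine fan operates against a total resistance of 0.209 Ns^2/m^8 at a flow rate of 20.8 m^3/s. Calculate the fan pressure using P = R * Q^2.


Compute Q^2:
Q^2 = 20.8^2 = 432.64
Compute pressure:
P = R * Q^2 = 0.209 * 432.64
= 90.4218 Pa

90.4218 Pa


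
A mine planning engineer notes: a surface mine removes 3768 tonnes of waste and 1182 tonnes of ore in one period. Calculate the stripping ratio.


3.1878

Stripping ratio = waste tonnage / ore tonnage
= 3768 / 1182
= 3.1878


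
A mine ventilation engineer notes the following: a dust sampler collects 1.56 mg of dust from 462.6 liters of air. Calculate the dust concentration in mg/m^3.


3.3722 mg/m^3

Convert liters to m^3: 1 m^3 = 1000 L
Concentration = mass / volume * 1000
= 1.56 / 462.6 * 1000
= 0.003372243839 * 1000
= 3.3722 mg/m^3


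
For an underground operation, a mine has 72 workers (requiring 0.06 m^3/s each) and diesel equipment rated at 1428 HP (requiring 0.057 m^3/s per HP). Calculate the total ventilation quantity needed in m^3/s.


85.716 m^3/s

Airflow for workers:
Q_people = 72 * 0.06 = 4.32 m^3/s
Airflow for diesel equipment:
Q_diesel = 1428 * 0.057 = 81.396 m^3/s
Total ventilation:
Q_total = 4.32 + 81.396
= 85.716 m^3/s


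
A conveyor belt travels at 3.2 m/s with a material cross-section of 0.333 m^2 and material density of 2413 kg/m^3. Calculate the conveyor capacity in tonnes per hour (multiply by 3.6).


9256.6541 t/h

Volumetric flow = speed * area
= 3.2 * 0.333 = 1.0656 m^3/s
Mass flow = volumetric * density
= 1.0656 * 2413 = 2571.2928 kg/s
Convert to t/h: multiply by 3.6
Capacity = 2571.2928 * 3.6
= 9256.6541 t/h


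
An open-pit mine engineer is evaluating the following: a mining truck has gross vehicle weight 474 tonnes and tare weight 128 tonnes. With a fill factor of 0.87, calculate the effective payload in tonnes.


301.02 tonnes

Maximum payload = gross - tare
= 474 - 128 = 346 tonnes
Effective payload = max payload * fill factor
= 346 * 0.87
= 301.02 tonnes


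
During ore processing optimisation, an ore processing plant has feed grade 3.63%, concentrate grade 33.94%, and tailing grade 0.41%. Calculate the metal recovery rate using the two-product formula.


Using the two-product formula:
R = 100 * c * (f - t) / (f * (c - t))
Numerator = 100 * 33.94 * (3.63 - 0.41)
= 100 * 33.94 * 3.22
= 10928.68
Denominator = 3.63 * (33.94 - 0.41)
= 3.63 * 33.53
= 121.7139
R = 10928.68 / 121.7139
= 89.7899%

89.7899%


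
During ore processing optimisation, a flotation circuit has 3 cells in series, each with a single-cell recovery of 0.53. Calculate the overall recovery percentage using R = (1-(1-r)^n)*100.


Complement of single-cell recovery:
1 - r = 1 - 0.53 = 0.47
Raise to power n:
(1 - r)^3 = 0.47^3 = 0.103823
Overall recovery:
R = (1 - 0.103823) * 100
= 89.6177%

89.6177%


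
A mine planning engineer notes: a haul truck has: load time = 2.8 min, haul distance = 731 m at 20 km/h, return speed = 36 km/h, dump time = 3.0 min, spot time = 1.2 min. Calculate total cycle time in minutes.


Convert haul speed to m/min: 20 * 1000/60 = 333.3333333 m/min
Haul time = 731 / 333.3333333 = 2.193 min
Convert return speed to m/min: 36 * 1000/60 = 600 m/min
Return time = 731 / 600 = 1.218333333 min
Total cycle time:
= 2.8 + 2.193 + 3.0 + 1.218333333 + 1.2
= 10.4113 min

10.4113 min


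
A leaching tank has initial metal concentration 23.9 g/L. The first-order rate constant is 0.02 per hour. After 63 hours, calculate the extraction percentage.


Compute the exponent:
-k * t = -0.02 * 63 = -1.26
Remaining concentration:
C = 23.9 * exp(-1.26)
= 23.9 * 0.2836540265
= 6.779331233 g/L
Extracted = 23.9 - 6.779331233 = 17.12066877 g/L
Extraction % = 17.12066877 / 23.9 * 100
= 71.6346%

71.6346%


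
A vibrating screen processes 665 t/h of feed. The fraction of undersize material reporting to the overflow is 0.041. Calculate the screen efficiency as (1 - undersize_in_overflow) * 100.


Screen efficiency = (1 - fraction of undersize in overflow) * 100
= (1 - 0.041) * 100
= 0.959 * 100
= 95.9%

95.9%


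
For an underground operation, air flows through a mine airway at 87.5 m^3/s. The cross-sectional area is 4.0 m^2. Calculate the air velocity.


Velocity = flow rate / cross-sectional area
= 87.5 / 4.0
= 21.875 m/s

21.875 m/s


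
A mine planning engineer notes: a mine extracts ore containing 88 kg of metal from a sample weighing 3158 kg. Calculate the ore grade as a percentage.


2.7866%

Ore grade = (metal mass / ore mass) * 100
= (88 / 3158) * 100
= 0.02786573781 * 100
= 2.7866%


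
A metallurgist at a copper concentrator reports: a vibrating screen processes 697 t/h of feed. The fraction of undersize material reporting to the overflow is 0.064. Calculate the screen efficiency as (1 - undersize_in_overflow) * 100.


93.6%

Screen efficiency = (1 - fraction of undersize in overflow) * 100
= (1 - 0.064) * 100
= 0.936 * 100
= 93.6%


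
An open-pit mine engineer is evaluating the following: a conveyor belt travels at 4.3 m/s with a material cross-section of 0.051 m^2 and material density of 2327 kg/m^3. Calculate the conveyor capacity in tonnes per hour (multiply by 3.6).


1837.12 t/h

Volumetric flow = speed * area
= 4.3 * 0.051 = 0.2193 m^3/s
Mass flow = volumetric * density
= 0.2193 * 2327 = 510.3111 kg/s
Convert to t/h: multiply by 3.6
Capacity = 510.3111 * 3.6
= 1837.12 t/h


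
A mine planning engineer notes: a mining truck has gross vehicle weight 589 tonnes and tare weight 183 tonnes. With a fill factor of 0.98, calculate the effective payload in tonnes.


Maximum payload = gross - tare
= 589 - 183 = 406 tonnes
Effective payload = max payload * fill factor
= 406 * 0.98
= 397.88 tonnes

397.88 tonnes
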